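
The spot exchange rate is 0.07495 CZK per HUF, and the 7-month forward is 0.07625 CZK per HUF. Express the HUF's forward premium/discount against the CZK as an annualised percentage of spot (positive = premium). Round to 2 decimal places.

+2.97%

T = 7/12 years.
HUF trades forward at +1.73449% vs spot over the period.
Annualise by dividing by T: 0.0173449 / (7/12) = 0.029734 → 2.97%.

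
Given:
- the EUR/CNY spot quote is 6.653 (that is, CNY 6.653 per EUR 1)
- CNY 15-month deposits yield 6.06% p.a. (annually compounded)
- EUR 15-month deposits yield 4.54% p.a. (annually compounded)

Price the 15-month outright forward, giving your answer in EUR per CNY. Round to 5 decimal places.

T = 15/12 years.
CNY accumulates by (1 + 0.0606)^(15/12) = 1.0763153.
EUR growth factor: (1 + 0.0454)^(15/12) = 1.0570685.
CIP: F = S · (grow CNY)/(grow EUR) = 6.653 × 1.0763153/1.0570685 = 6.774136 CNY per EUR.
Invert for EUR per CNY: 1 / 6.774136 = 0.14762.

0.14762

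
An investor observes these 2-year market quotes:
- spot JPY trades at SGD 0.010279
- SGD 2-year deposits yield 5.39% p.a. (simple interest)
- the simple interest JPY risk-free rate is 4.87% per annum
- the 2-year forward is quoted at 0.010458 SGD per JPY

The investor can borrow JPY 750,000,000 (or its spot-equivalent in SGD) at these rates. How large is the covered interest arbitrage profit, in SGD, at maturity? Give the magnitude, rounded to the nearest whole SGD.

T = 2 years.
Invest the JPY and cover forward: 750,000,000 × 1.097400 × 0.010458 = SGD 8,607,456.90.
Convert at spot and invest in SGD: 750,000,000 × 0.010279 × 1.107800 = SGD 8,540,307.15.
The quoted forward overvalues JPY, so borrow SGD, buy JPY at spot, deposit the JPY at 4.87%, and sell the proceeds forward at 0.010458.
Arbitrage profit = |8,607,456.90 − 8,540,307.15| = SGD 67,150.

SGD 67,150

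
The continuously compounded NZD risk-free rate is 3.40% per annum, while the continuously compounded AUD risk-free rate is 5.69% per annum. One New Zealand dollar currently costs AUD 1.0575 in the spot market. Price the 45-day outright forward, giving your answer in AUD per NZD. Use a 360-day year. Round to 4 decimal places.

1.0605

T = 45/360 years.
Growth of 1 AUD over T: e^(0.0569×45/360) = 1.0071379.
NZD accumulates by e^(0.0340×45/360) = 1.004259.
CIP: F = S · (grow AUD)/(grow NZD) = 1.0575 × 1.0071379/1.004259 = 1.060532 AUD per NZD.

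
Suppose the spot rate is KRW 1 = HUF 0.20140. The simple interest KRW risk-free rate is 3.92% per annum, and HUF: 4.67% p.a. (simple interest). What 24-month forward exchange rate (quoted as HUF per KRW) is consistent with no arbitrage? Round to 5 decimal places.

0.20420

T = 2 years.
HUF growth factor: 1 + 0.0467×2 = 1.093400.
KRW accumulates by 1 + 0.0392×2 = 1.078400.
CIP: F = S · (grow HUF)/(grow KRW) = 0.2014 × 1.093400/1.078400 = 0.2042014 HUF per KRW.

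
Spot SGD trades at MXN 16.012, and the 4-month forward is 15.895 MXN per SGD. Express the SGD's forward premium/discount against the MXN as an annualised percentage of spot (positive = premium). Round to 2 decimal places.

-2.19%

T = 4/12 years.
SGD trades forward at -0.73070% vs spot over the period.
Annualise by dividing by T: -0.0073070 / (4/12) = -0.021921 → -2.19%.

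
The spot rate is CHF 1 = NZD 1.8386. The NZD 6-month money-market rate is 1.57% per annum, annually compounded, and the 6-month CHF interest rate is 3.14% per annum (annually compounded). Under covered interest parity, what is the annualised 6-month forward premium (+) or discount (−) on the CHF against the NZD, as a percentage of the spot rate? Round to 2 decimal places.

T = 6/12 years.
F = S · g_NZD/g_CHF = 1.8386 × 1.0078194/1.0155787 = 1.8245526.
(F − S)/S ÷ T = (1.8245526 − 1.8386)/1.8386/(6/12) = -0.015281 → -1.53%.

-1.53%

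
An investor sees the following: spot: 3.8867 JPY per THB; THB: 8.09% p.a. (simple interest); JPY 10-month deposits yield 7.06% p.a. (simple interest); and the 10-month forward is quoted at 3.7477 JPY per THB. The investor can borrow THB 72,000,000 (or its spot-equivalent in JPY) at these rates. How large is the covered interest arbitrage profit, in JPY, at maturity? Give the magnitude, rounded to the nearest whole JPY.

T = 10/12 years.
Keep in THB, deliver into the forward: 72,000,000·1.06741666667·3.7477 = JPY 288,025,735.80.
Swap to JPY now, deposit: 72,000,000·3.8867·1.05883333333 = JPY 296,306,461.20.
The quoted forward undervalues THB, so borrow THB, convert to JPY at spot, deposit the JPY at 7.06%, and buy THB forward at 3.7477 to cover the loan.
The gap between the two covered legs is JPY 8,280,725.

JPY 8,280,725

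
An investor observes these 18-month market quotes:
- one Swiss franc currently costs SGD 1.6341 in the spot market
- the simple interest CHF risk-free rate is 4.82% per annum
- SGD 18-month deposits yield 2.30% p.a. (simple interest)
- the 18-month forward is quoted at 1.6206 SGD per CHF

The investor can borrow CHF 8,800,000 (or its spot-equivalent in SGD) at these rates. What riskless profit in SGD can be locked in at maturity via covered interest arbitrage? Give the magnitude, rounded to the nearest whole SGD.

T = 18/12 years.
Invest the CHF and cover forward: 8,800,000 × 1.072300 × 1.6206 = SGD 15,292,370.54.
Convert at spot and invest in SGD: 8,800,000 × 1.6341 × 1.034500 = SGD 14,876,192.76.
The quoted forward overvalues CHF, so borrow SGD, buy CHF at spot, deposit the CHF at 4.82%, and sell the proceeds forward at 1.6206.
Profit = 15,292,370.54 − 14,876,192.76 = SGD 416,178.

SGD 416,178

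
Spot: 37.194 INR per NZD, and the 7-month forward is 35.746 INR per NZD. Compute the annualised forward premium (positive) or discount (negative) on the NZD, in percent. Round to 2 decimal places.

T = 7/12 years.
NZD trades forward at -3.89310% vs spot over the period.
×(1/T) gives -6.67% p.a.

-6.67%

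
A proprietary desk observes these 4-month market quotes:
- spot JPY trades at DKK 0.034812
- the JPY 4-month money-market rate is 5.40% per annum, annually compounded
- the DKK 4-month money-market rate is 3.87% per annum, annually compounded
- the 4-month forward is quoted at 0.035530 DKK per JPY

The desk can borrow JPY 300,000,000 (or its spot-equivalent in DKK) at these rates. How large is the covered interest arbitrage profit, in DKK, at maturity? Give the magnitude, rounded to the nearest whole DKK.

DKK 270,888

T = 4/12 years.
Invest the JPY and cover forward: 300,000,000 × 1.0176853834 × 0.035530 = DKK 10,847,508.50.
Convert at spot and invest in DKK: 300,000,000 × 0.034812 × 1.0127370781 = DKK 10,576,620.95.
The quoted forward overvalues JPY, so borrow DKK, buy JPY at spot, deposit the JPY at 5.40%, and sell the proceeds forward at 0.035530.
Arbitrage profit = |10,847,508.50 − 10,576,620.95| = DKK 270,888.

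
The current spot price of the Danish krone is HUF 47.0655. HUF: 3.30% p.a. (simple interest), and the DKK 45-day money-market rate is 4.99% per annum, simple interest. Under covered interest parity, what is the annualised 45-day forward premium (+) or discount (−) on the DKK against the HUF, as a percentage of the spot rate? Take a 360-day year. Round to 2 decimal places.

T = 45/360 years.
CIP forward (HUF per DKK) = 47.0655 × 1.004125/1.0062375 = 46.9666905.
(F − S)/S ÷ T = (46.9666905 − 47.0655)/47.0655/(45/360) = -0.016795 → -1.68%.

-1.68%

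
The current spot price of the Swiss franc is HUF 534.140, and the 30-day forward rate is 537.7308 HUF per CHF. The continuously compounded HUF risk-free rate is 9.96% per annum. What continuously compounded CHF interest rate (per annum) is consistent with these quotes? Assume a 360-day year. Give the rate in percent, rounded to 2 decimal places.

T = 30/360 years.
By CIP, F/S equals the HUF-to-CHF growth ratio: 537.7308/534.14 = 1.0067226.
HUF growth factor: e^(0.0996×30/360) = 1.0083345.
That pins the CHF growth at 1.0016011.
r = ln(1.0016011)/(30/360) = 0.019198 → 1.92%.

1.92%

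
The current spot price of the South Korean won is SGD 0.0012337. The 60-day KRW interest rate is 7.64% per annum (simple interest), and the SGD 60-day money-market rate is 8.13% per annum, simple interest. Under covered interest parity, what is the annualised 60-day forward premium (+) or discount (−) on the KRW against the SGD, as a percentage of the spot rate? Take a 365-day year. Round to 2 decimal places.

+0.48%

T = 60/365 years.
F = S · g_SGD/g_KRW = 0.0012337 × 1.0133644/1.0125589 = 0.0012346814.
Annualised premium = (F − S)/S × (1/T) = (0.0012346814 − 0.0012337)/0.0012337 ÷ (60/365) = 0.48%.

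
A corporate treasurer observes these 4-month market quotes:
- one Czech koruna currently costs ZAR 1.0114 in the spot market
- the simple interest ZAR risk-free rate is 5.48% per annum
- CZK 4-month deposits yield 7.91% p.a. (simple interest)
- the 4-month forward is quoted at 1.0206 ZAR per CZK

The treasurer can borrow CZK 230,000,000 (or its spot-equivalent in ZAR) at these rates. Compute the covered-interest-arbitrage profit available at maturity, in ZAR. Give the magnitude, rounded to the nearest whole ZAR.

ZAR 4,056,030

T = 4/12 years.
Route A — deposit CZK, sell forward: 230,000,000 × 1.02636666667 × 1.0206 = ZAR 240,927,258.60.
Route B — convert at spot, deposit ZAR: 230,000,000 × 1.0114 × 1.01826666667 = ZAR 236,871,228.53.
The quoted forward overvalues CZK, so borrow ZAR, buy CZK at spot, deposit the CZK at 7.91%, and sell the proceeds forward at 1.0206.
Arbitrage profit = |240,927,258.60 − 236,871,228.53| = ZAR 4,056,030.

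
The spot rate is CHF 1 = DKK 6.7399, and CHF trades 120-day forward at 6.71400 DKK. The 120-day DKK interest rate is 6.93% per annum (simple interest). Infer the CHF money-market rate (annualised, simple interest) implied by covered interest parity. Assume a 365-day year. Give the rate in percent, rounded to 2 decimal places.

T = 120/365 years.
By CIP, F/S equals the DKK-to-CHF growth ratio: 6.714/6.7399 = 0.9961572.
The DKK side grows by 1 + 0.0693×120/365 = 1.0227836.
Hence g_CHF = 1.0267291.
(1.0267291 − 1)/T = 0.081301, i.e. 8.13%.

8.13%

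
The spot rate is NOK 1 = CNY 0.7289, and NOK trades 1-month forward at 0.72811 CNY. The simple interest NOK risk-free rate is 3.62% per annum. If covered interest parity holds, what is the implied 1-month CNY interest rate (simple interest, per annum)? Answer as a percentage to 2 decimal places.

2.32%

T = 1/12 years.
F/S = 0.72811/0.7289 = 0.9989162 = (growth of CNY) / (growth of NOK).
The NOK side grows by 1 + 0.0362×1/12 = 1.0030167.
That pins the CNY growth at 1.0019296.
(1.0019296 − 1)/T = 0.023155, i.e. 2.32%.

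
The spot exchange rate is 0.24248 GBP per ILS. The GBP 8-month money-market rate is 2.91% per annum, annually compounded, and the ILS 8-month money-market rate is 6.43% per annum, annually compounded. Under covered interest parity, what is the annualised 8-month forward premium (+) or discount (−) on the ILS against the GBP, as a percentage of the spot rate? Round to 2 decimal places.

-3.33%

T = 8/12 years.
No-arbitrage forward: 0.24248 × 1.0193071 / 1.0424199 = 0.23710367 GBP/ILS.
(F − S)/S ÷ T = (0.23710367 − 0.24248)/0.24248/(8/12) = -0.033258 → -3.33%.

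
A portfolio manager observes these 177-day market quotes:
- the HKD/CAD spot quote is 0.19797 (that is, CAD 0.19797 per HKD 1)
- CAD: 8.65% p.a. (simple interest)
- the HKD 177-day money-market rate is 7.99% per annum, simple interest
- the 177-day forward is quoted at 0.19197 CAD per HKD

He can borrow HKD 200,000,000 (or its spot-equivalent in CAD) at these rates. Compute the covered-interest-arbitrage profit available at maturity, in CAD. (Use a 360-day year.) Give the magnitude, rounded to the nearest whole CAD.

T = 177/360 years.
Keep in HKD, deliver into the forward: 200,000,000·1.0392841667·0.19197 = CAD 39,902,276.30.
Swap to CAD now, deposit: 200,000,000·0.19797·1.0425291667 = CAD 41,277,899.83.
The quoted forward undervalues HKD, so borrow HKD, convert to CAD at spot, deposit the CAD at 8.65%, and buy HKD forward at 0.19197 to cover the loan.
Profit = 41,277,899.83 − 39,902,276.30 = CAD 1,375,624.

CAD 1,375,624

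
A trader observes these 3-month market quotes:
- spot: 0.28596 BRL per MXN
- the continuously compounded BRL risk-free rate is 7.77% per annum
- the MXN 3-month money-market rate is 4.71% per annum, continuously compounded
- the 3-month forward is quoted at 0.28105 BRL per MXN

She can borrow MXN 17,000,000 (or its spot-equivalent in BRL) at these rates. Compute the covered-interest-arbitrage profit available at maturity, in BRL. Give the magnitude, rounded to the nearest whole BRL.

T = 3/12 years.
Invest the MXN and cover forward: 17,000,000 × 1.011844598 × 0.28105 = BRL 4,834,441.71.
Convert at spot and invest in BRL: 17,000,000 × 0.28596 × 1.019614893 = BRL 4,956,674.27.
The quoted forward undervalues MXN, so borrow MXN, convert to BRL at spot, deposit the BRL at 7.77%, and buy MXN forward at 0.28105 to cover the loan.
Profit = 4,956,674.27 − 4,834,441.71 = BRL 122,233.

BRL 122,233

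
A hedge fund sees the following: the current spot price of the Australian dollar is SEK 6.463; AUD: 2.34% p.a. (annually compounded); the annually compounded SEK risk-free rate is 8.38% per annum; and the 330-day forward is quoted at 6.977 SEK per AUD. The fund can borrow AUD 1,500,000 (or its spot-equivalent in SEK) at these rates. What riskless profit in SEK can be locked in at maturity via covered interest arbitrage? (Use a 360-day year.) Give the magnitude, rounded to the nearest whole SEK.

SEK 253,094

T = 330/360 years.
Invest the AUD and cover forward: 1,500,000 × 1.0214292608 × 6.977 = SEK 10,689,767.93.
Convert at spot and invest in SEK: 1,500,000 × 6.463 × 1.0765562281 = SEK 10,436,674.35.
The quoted forward overvalues AUD, so borrow SEK, buy AUD at spot, deposit the AUD at 2.34%, and sell the proceeds forward at 6.977.
Arbitrage profit = |10,689,767.93 − 10,436,674.35| = SEK 253,094.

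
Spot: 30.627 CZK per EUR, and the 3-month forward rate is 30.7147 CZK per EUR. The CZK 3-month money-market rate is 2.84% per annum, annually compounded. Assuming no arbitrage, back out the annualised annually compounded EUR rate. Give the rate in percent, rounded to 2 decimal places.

T = 3/12 years.
F/S = 30.7147/30.627 = 1.0028635 = (growth of CZK) / (growth of EUR).
CZK growth factor: (1 + 0.0284)^(3/12) = 1.0070256.
So the EUR growth factor = 1.0041502.
r = 1.0041502^(12/3) − 1 = 0.016704 → 1.67%.

1.67%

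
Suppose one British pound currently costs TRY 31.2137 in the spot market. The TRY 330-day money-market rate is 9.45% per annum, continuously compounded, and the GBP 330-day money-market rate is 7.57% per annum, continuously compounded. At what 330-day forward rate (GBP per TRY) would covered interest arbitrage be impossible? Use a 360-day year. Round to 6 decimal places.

T = 330/360 years.
TRY accumulates by e^(0.0945×330/360) = 1.0904877.
Growth of 1 GBP over T: e^(0.0757×330/360) = 1.0718559.
CIP: F = S · (grow TRY)/(grow GBP) = 31.2137 × 1.0904877/1.0718559 = 31.75628 TRY per GBP.
Invert for GBP per TRY: 1 / 31.75628 = 0.031490.

0.031490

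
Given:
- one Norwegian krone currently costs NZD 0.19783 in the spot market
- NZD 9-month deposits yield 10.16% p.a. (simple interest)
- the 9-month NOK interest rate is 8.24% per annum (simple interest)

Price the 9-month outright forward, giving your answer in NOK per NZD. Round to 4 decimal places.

T = 9/12 years.
Growth of 1 NZD over T: 1 + 0.1016×9/12 = 1.076200.
NOK growth factor: 1 + 0.0824×9/12 = 1.061800.
CIP: F = S · (grow NZD)/(grow NOK) = 0.19783 × 1.076200/1.061800 = 0.2005129 NZD per NOK.
Invert for NOK per NZD: 1 / 0.2005129 = 4.9872.

4.9872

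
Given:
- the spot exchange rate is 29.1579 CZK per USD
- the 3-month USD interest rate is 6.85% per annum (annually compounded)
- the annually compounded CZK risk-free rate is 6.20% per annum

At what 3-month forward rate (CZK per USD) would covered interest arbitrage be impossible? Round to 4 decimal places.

T = 3/12 years.
CZK accumulates by (1 + 0.0620)^(3/12) = 1.01515213.
Growth of 1 USD over T: (1 + 0.0685)^(3/12) = 1.01670189.
Forward (CZK per USD) = 29.1579 × 1.01515213 / 1.01670189 = 29.113455.

29.1135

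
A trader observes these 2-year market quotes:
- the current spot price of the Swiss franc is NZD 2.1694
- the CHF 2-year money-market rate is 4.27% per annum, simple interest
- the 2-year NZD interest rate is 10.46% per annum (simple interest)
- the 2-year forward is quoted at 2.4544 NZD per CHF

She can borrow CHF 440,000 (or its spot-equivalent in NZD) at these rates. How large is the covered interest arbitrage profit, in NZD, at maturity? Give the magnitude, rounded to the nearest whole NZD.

NZD 17,938

T = 2 years.
Invest the CHF and cover forward: 440,000 × 1.085400 × 2.4544 = NZD 1,172,162.53.
Convert at spot and invest in NZD: 440,000 × 2.1694 × 1.209200 = NZD 1,154,224.93.
The quoted forward overvalues CHF, so borrow NZD, buy CHF at spot, deposit the CHF at 4.27%, and sell the proceeds forward at 2.4544.
Arbitrage profit = |1,172,162.53 − 1,154,224.93| = NZD 17,938.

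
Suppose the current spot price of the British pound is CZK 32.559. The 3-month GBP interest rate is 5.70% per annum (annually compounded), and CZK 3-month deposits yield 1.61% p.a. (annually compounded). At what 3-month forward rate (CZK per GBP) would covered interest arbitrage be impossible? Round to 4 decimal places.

32.2394

T = 3/12 years.
CZK growth factor: (1 + 0.0161)^(3/12) = 1.00400092.
GBP growth factor: (1 + 0.0570)^(3/12) = 1.01395515.
So F = 32.559 × 1.00400092 / 1.01395515 = 32.239361 (CZK/GBP).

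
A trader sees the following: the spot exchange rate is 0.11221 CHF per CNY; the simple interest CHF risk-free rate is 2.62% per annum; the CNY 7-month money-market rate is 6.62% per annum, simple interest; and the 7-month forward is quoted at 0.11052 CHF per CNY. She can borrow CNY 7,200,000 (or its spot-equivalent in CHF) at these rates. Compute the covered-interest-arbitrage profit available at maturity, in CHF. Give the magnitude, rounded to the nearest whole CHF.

CHF 6,213

T = 7/12 years.
Invest the CNY and cover forward: 7,200,000 × 1.03861667 × 0.11052 = CHF 826,472.98.
Convert at spot and invest in CHF: 7,200,000 × 0.11221 × 1.01528333 = CHF 820,259.59.
The quoted forward overvalues CNY, so borrow CHF, buy CNY at spot, deposit the CNY at 6.62%, and sell the proceeds forward at 0.11052.
Profit = 826,472.98 − 820,259.59 = CHF 6,213.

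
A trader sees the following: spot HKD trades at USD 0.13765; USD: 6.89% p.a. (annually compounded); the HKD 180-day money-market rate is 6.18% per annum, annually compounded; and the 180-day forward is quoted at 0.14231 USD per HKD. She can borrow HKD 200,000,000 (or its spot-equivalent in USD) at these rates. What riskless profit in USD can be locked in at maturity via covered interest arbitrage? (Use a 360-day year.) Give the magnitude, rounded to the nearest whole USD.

T = 180/360 years.
Keep in HKD, deliver into the forward: 200,000,000·1.0304368006·0.14231 = USD 29,328,292.22.
Swap to USD now, deposit: 200,000,000·0.13765·1.0338762015 = USD 28,462,611.83.
The quoted forward overvalues HKD, so borrow USD, buy HKD at spot, deposit the HKD at 6.18%, and sell the proceeds forward at 0.14231.
The gap between the two covered legs is USD 865,680.

USD 865,680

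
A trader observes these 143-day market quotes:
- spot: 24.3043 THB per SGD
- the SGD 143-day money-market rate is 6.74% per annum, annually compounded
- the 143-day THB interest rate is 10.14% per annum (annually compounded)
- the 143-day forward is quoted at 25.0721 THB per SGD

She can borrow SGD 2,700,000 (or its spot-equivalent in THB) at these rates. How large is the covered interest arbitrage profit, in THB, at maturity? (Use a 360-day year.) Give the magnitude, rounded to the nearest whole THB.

THB 1,283,429

T = 143/360 years.
Keep in SGD, deliver into the forward: 2,700,000·1.0262476904·25.0721 = THB 69,471,498.74.
Swap to THB now, deposit: 2,700,000·24.3043·1.0391099771 = THB 68,188,069.66.
The quoted forward overvalues SGD, so borrow THB, buy SGD at spot, deposit the SGD at 6.74%, and sell the proceeds forward at 25.0721.
Profit = 69,471,498.74 − 68,188,069.66 = THB 1,283,429.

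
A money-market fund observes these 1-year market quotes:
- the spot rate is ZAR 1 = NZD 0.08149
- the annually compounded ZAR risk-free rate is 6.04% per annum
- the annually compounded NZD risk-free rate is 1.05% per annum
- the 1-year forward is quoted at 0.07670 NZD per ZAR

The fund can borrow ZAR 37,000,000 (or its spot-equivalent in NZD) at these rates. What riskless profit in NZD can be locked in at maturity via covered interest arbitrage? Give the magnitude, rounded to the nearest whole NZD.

T = 1 year.
Route A — deposit ZAR, sell forward: 37,000,000 × 1.060400 × 0.07670 = NZD 3,009,309.16.
Route B — convert at spot, deposit NZD: 37,000,000 × 0.08149 × 1.010500 = NZD 3,046,788.87.
The quoted forward undervalues ZAR, so borrow ZAR, convert to NZD at spot, deposit the NZD at 1.05%, and buy ZAR forward at 0.07670 to cover the loan.
Profit = 3,046,788.87 − 3,009,309.16 = NZD 37,480.

NZD 37,480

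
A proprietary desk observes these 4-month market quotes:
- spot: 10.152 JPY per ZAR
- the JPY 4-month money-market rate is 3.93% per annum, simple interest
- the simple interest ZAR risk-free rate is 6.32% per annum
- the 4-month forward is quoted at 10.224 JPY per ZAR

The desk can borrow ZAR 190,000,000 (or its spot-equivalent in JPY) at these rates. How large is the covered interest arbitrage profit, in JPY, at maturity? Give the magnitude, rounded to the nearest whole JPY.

JPY 29,334,936

T = 4/12 years.
Route A — deposit ZAR, sell forward: 190,000,000 × 1.021066666667 × 10.224 = JPY 1,983,483,264.00.
Route B — convert at spot, deposit JPY: 190,000,000 × 10.152 × 1.013100 = JPY 1,954,148,328.00.
The quoted forward overvalues ZAR, so borrow JPY, buy ZAR at spot, deposit the ZAR at 6.32%, and sell the proceeds forward at 10.224.
The gap between the two covered legs is JPY 29,334,936.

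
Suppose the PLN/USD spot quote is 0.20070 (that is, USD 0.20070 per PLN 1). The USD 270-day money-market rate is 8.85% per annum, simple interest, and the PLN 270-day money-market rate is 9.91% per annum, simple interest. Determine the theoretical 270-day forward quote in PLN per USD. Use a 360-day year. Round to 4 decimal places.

T = 270/360 years.
Growth of 1 USD over T: 1 + 0.0885×270/360 = 1.066375.
PLN accumulates by 1 + 0.0991×270/360 = 1.074325.
CIP: F = S · (grow USD)/(grow PLN) = 0.2007 × 1.066375/1.074325 = 0.1992148 USD per PLN.
Quoted the other way: 1/0.1992148 = 5.0197 PLN per USD.

5.0197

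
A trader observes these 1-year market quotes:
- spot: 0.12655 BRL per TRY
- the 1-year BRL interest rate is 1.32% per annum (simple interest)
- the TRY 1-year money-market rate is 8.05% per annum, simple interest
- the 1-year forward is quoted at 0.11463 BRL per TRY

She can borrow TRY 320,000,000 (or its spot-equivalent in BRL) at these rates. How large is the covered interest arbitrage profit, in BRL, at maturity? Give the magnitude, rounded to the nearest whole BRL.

BRL 1,396,078

T = 1 year.
Route A — deposit TRY, sell forward: 320,000,000 × 1.080500 × 0.11463 = BRL 39,634,468.80.
Route B — convert at spot, deposit BRL: 320,000,000 × 0.12655 × 1.013200 = BRL 41,030,547.20.
The quoted forward undervalues TRY, so borrow TRY, convert to BRL at spot, deposit the BRL at 1.32%, and buy TRY forward at 0.11463 to cover the loan.
Arbitrage profit = |39,634,468.80 − 41,030,547.20| = BRL 1,396,078.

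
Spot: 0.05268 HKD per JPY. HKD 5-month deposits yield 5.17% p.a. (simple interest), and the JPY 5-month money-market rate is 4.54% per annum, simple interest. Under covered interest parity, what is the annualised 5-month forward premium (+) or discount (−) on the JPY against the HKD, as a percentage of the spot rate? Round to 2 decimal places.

+0.62%

T = 5/12 years.
No-arbitrage forward: 0.05268 × 1.0215417 / 1.0189167 = 0.05281572 HKD/JPY.
(F − S)/S ÷ T = (0.05281572 − 0.05268)/0.05268/(5/12) = 0.006183 → 0.62%.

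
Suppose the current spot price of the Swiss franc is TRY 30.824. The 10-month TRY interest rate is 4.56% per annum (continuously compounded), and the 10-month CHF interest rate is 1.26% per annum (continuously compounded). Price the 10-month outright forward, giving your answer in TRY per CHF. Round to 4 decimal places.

31.6834

T = 10/12 years.
TRY growth factor: e^(0.0456×10/12) = 1.03873123.
CHF growth factor: e^(0.0126×10/12) = 1.01055532.
Forward (TRY per CHF) = 30.824 × 1.03873123 / 1.01055532 = 31.683423.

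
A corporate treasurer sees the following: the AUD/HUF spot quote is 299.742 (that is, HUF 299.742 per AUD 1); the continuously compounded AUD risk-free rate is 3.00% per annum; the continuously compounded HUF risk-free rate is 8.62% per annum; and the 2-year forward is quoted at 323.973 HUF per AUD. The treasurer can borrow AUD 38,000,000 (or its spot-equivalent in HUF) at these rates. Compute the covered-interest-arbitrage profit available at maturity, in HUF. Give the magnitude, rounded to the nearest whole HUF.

HUF 461,053,424

T = 2 years.
Keep in AUD, deliver into the forward: 38,000,000·1.061836546545·323.973 = HUF 13,072,242,116.77.
Swap to HUF now, deposit: 38,000,000·299.742·1.188152999374 = HUF 13,533,295,540.86.
The quoted forward undervalues AUD, so borrow AUD, convert to HUF at spot, deposit the HUF at 8.62%, and buy AUD forward at 323.973 to cover the loan.
Profit = 13,533,295,540.86 − 13,072,242,116.77 = HUF 461,053,424.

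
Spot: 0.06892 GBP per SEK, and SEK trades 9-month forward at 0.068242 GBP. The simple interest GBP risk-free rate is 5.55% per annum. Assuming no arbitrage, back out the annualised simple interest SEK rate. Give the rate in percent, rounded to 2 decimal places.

6.93%

T = 9/12 years.
CIP gives F = S · g_GBP/g_SEK, so g_GBP/g_SEK = 0.068242/0.06892 = 0.9901625.
The GBP side grows by 1 + 0.0555×9/12 = 1.041625.
That pins the SEK growth at 1.0519738.
r = (1.0519738 − 1)/(9/12) = 0.069298 → 6.93%.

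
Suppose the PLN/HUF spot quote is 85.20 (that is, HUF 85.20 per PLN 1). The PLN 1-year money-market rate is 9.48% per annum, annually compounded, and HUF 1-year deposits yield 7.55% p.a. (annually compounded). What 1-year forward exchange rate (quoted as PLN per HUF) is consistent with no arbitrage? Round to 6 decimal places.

0.011948

T = 1 year.
HUF growth factor: (1 + 0.0755)^1 = 1.075500.
PLN growth factor: (1 + 0.0948)^1 = 1.094800.
CIP: F = S · (grow HUF)/(grow PLN) = 85.2 × 1.075500/1.094800 = 83.69803 HUF per PLN.
Invert for PLN per HUF: 1 / 83.69803 = 0.011948.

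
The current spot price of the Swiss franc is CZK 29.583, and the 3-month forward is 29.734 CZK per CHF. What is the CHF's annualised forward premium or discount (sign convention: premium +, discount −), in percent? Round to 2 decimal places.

T = 3/12 years.
CHF trades forward at +0.51043% vs spot over the period.
Annualise by dividing by T: 0.0051043 / (3/12) = 0.020417 → 2.04%.

+2.04%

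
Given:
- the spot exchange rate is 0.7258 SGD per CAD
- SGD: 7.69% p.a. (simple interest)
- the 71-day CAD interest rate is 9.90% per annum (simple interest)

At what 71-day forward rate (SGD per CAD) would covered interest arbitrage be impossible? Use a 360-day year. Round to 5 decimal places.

0.72270

T = 71/360 years.
SGD growth factor: 1 + 0.0769×71/360 = 1.0151664.
Growth of 1 CAD over T: 1 + 0.0990×71/360 = 1.019525.
So F = 0.7258 × 1.0151664 / 1.019525 = 0.7226971 (SGD/CAD).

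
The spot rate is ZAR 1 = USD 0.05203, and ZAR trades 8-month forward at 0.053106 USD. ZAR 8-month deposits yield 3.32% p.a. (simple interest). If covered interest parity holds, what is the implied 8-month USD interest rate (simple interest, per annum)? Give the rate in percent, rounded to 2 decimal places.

T = 8/12 years.
CIP gives F = S · g_USD/g_ZAR, so g_USD/g_ZAR = 0.053106/0.05203 = 1.0206804.
The ZAR side grows by 1 + 0.0332×8/12 = 1.0221333.
Hence g_USD = 1.0432714.
(1.0432714 − 1)/T = 0.064907, i.e. 6.49%.

6.49%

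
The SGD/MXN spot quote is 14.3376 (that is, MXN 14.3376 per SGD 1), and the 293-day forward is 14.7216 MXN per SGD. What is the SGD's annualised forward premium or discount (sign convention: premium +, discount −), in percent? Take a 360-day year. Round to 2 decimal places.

+3.29%

T = 293/360 years.
SGD trades forward at +2.67827% vs spot over the period.
Per annum: 0.0267827 / (293/360) = 0.032907 = 3.29%.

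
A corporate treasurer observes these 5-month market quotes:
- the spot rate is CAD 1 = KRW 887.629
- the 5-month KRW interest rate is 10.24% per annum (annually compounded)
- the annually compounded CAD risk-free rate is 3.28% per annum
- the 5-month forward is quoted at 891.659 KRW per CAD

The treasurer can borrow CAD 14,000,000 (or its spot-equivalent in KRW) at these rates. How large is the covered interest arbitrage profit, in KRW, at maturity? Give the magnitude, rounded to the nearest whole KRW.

KRW 289,758,209

T = 5/12 years.
Keep in CAD, deliver into the forward: 14,000,000·1.013538138708·891.659 = KRW 12,652,225,645.11.
Swap to KRW now, deposit: 14,000,000·887.629·1.041456980495 = KRW 12,941,983,853.96.
The quoted forward undervalues CAD, so borrow CAD, convert to KRW at spot, deposit the KRW at 10.24%, and buy CAD forward at 891.659 to cover the loan.
Arbitrage profit = |12,652,225,645.11 − 12,941,983,853.96| = KRW 289,758,209.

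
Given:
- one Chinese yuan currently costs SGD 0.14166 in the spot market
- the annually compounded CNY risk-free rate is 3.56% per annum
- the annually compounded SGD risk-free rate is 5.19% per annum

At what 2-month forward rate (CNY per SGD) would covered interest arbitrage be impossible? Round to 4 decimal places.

T = 2/12 years.
SGD growth factor: (1 + 0.0519)^(2/12) = 1.0084687.
CNY growth factor: (1 + 0.0356)^(2/12) = 1.0058472.
Forward (SGD per CNY) = 0.14166 × 1.0084687 / 1.0058472 = 0.1420292.
Invert for CNY per SGD: 1 / 0.1420292 = 7.0408.

7.0408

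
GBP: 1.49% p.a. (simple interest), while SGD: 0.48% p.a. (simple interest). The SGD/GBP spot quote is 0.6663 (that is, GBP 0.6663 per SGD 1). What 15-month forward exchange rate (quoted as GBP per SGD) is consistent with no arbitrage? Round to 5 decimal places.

0.67466

T = 15/12 years.
Growth of 1 GBP over T: 1 + 0.0149×15/12 = 1.018625.
SGD growth factor: 1 + 0.0048×15/12 = 1.006000.
So F = 0.6663 × 1.018625 / 1.006000 = 0.6746619 (GBP/SGD).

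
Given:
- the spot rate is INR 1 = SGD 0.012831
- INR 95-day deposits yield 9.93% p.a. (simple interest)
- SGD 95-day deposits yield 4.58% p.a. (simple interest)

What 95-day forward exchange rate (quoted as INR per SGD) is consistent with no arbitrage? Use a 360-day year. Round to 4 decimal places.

T = 95/360 years.
Growth of 1 SGD over T: 1 + 0.0458×95/360 = 1.01208611.
Growth of 1 INR over T: 1 + 0.0993×95/360 = 1.02620417.
Forward (SGD per INR) = 0.012831 × 1.01208611 / 1.02620417 = 0.012654477.
Quoted the other way: 1/0.012654477 = 79.0234 INR per SGD.

79.0234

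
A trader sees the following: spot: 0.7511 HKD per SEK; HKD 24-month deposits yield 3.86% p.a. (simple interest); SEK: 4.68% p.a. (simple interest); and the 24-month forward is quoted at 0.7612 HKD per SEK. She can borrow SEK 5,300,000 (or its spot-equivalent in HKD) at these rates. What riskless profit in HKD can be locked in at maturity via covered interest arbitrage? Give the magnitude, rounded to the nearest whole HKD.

HKD 123,826

T = 2 years.
Invest the SEK and cover forward: 5,300,000 × 1.093600 × 0.7612 = HKD 4,411,976.10.
Convert at spot and invest in HKD: 5,300,000 × 0.7511 × 1.077200 = HKD 4,288,150.08.
The quoted forward overvalues SEK, so borrow HKD, buy SEK at spot, deposit the SEK at 4.68%, and sell the proceeds forward at 0.7612.
The gap between the two covered legs is HKD 123,826.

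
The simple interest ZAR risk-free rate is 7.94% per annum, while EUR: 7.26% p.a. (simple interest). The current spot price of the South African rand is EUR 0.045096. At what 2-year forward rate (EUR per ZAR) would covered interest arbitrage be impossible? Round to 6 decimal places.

T = 2 years.
EUR accumulates by 1 + 0.0726×2 = 1.145200.
Growth of 1 ZAR over T: 1 + 0.0794×2 = 1.158800.
Forward (EUR per ZAR) = 0.045096 × 1.145200 / 1.158800 = 0.04456674.

0.044567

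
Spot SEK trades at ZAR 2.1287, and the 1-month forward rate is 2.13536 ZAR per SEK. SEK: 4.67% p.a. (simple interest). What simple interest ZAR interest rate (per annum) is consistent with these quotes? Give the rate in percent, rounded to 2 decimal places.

8.44%

T = 1/12 years.
CIP gives F = S · g_ZAR/g_SEK, so g_ZAR/g_SEK = 2.13536/2.1287 = 1.0031287.
The SEK side grows by 1 + 0.0467×1/12 = 1.0038917.
So the ZAR growth factor = 1.0070326.
(1.0070326 − 1)/T = 0.084391, i.e. 8.44%.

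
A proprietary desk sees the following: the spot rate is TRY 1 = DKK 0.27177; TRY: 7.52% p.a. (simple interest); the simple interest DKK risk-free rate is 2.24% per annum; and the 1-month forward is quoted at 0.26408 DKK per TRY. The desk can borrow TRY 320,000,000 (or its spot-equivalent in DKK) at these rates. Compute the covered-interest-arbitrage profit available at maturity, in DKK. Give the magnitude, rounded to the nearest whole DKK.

T = 1/12 years.
Keep in TRY, deliver into the forward: 320,000,000·1.0062666667·0.26408 = DKK 85,035,168.43.
Swap to DKK now, deposit: 320,000,000·0.27177·1.0018666667 = DKK 87,128,737.28.
The quoted forward undervalues TRY, so borrow TRY, convert to DKK at spot, deposit the DKK at 2.24%, and buy TRY forward at 0.26408 to cover the loan.
Profit = 87,128,737.28 − 85,035,168.43 = DKK 2,093,569.

DKK 2,093,569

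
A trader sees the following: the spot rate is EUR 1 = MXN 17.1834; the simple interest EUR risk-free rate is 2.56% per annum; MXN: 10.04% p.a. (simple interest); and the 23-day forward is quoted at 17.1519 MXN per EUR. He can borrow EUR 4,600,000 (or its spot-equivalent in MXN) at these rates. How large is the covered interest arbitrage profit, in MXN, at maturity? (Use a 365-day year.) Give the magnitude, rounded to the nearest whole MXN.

T = 23/365 years.
Route A — deposit EUR, sell forward: 4,600,000 × 1.0016131507 × 17.1519 = MXN 79,026,015.56.
Route B — convert at spot, deposit MXN: 4,600,000 × 17.1834 × 1.0063265753 = MXN 79,543,715.54.
The quoted forward undervalues EUR, so borrow EUR, convert to MXN at spot, deposit the MXN at 10.04%, and buy EUR forward at 17.1519 to cover the loan.
Arbitrage profit = |79,026,015.56 − 79,543,715.54| = MXN 517,700.

MXN 517,700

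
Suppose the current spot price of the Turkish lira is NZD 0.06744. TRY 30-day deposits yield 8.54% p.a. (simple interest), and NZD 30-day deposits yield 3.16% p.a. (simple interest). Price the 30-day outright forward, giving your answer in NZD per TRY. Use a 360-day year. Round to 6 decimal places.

T = 30/360 years.
NZD growth factor: 1 + 0.0316×30/360 = 1.0026333.
Growth of 1 TRY over T: 1 + 0.0854×30/360 = 1.0071167.
Forward (NZD per TRY) = 0.06744 × 1.0026333 / 1.0071167 = 0.06713978.

0.067140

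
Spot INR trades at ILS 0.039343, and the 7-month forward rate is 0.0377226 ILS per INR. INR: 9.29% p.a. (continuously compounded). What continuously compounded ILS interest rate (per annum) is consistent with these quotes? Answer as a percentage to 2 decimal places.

T = 7/12 years.
CIP gives F = S · g_ILS/g_INR, so g_ILS/g_INR = 0.0377226/0.039343 = 0.9588135.
The INR side grows by e^(0.0929×7/12) = 1.0556869.
That pins the ILS growth at 1.0122069.
Take logs: ln 1.0122069 / (7/12) = 0.020799, so 2.08%.

2.08%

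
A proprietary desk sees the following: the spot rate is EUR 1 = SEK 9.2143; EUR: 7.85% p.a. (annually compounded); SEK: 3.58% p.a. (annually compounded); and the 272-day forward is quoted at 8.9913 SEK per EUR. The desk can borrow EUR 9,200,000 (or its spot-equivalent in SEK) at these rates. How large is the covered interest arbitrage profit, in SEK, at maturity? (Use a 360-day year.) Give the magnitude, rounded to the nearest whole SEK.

SEK 525,919

T = 272/360 years.
Keep in EUR, deliver into the forward: 9,200,000·1.0587598073·8.9913 = SEK 87,580,568.91.
Swap to SEK now, deposit: 9,200,000·9.2143·1.0269322581 = SEK 87,054,649.53.
The quoted forward overvalues EUR, so borrow SEK, buy EUR at spot, deposit the EUR at 7.85%, and sell the proceeds forward at 8.9913.
Profit = 87,580,568.91 − 87,054,649.53 = SEK 525,919.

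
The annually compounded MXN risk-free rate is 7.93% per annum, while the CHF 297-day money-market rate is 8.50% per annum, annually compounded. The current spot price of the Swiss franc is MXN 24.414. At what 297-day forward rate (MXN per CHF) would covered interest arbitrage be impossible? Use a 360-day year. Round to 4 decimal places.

24.3081

T = 297/360 years.
MXN growth factor: (1 + 0.0793)^(297/360) = 1.06498207.
Growth of 1 CHF over T: (1 + 0.0850)^(297/360) = 1.06962005.
So F = 24.414 × 1.06498207 / 1.06962005 = 24.308138 (MXN/CHF).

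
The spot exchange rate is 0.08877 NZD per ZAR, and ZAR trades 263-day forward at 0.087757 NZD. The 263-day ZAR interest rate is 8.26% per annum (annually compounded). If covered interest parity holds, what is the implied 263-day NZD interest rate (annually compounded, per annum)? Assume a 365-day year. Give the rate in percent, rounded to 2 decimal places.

T = 263/365 years.
CIP gives F = S · g_NZD/g_ZAR, so g_NZD/g_ZAR = 0.087757/0.08877 = 0.9885885.
The ZAR side grows by (1 + 0.0826)^(263/365) = 1.0588535.
So the NZD growth factor = 1.0467704.
Annualise: 1.0467704^(365/263) − 1 = 0.065493 = 6.55%.

6.55%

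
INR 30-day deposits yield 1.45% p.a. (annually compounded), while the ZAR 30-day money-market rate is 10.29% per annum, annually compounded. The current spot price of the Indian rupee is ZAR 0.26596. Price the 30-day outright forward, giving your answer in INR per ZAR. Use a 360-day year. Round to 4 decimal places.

T = 30/360 years.
ZAR accumulates by (1 + 0.1029)^(30/360) = 1.0081953.
INR growth factor: (1 + 0.0145)^(30/360) = 1.0012004.
Forward (ZAR per INR) = 0.26596 × 1.0081953 / 1.0012004 = 0.2678181.
Invert for INR per ZAR: 1 / 0.2678181 = 3.7339.

3.7339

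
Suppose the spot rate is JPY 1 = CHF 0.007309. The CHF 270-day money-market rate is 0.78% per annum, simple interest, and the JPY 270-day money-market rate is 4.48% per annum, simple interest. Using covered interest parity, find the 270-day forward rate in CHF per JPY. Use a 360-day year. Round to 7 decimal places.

T = 270/360 years.
Growth of 1 CHF over T: 1 + 0.0078×270/360 = 1.005850.
JPY accumulates by 1 + 0.0448×270/360 = 1.033600.
Forward (CHF per JPY) = 0.007309 × 1.005850 / 1.033600 = 0.007112769.

0.0071128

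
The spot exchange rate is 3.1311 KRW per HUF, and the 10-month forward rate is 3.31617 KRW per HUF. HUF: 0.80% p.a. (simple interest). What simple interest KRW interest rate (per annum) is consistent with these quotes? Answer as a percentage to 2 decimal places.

T = 10/12 years.
CIP gives F = S · g_KRW/g_HUF, so g_KRW/g_HUF = 3.31617/3.1311 = 1.0591070.
HUF growth factor: 1 + 0.0080×10/12 = 1.0066667.
That pins the KRW growth at 1.0661677.
r = (1.0661677 − 1)/(10/12) = 0.079401 → 7.94%.

7.94%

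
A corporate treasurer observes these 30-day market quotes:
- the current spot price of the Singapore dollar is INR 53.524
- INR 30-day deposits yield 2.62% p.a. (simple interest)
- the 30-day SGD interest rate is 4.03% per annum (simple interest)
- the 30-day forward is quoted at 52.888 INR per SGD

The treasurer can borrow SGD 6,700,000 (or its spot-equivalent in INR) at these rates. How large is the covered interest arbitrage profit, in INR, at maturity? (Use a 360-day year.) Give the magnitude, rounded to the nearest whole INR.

T = 30/360 years.
Keep in SGD, deliver into the forward: 6,700,000·1.00335833333·52.888 = INR 355,539,624.07.
Swap to INR now, deposit: 6,700,000·53.524·1.00218333333 = INR 359,393,766.91.
The quoted forward undervalues SGD, so borrow SGD, convert to INR at spot, deposit the INR at 2.62%, and buy SGD forward at 52.888 to cover the loan.
The gap between the two covered legs is INR 3,854,143.

INR 3,854,143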